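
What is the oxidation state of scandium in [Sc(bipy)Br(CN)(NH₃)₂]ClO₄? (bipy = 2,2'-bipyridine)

1 perchlorate outside the brackets (-1 each) → the complex ion is 1+.
Ligand charges: 1×bipy neutral; 1×CN = -1; 1×Br = -1; 2×NH3 neutral; sum -2.
Sc + (-2) = 1+ ⇒ Sc is +3.

+3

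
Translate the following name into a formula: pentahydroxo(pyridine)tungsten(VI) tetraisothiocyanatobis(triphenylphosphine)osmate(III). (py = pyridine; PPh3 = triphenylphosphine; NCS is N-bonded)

[W(OH)5(py)][Os(NCS)4(PPh3)2]

Cation [W…]: ligand charges -5, W(VI) ⇒ ion charge 1+.
Anion [Os…]: ligand charges -4, Os(III) ⇒ ion charge 1−.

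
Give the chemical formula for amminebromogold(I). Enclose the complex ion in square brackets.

[AuBr(NH3)]

Ligands: 1 bromo (Br, -1), 1 ammine (NH3, neutral). Ligand charge sum = -1.
With Au in oxidation state +1, the complex ion is [Au...].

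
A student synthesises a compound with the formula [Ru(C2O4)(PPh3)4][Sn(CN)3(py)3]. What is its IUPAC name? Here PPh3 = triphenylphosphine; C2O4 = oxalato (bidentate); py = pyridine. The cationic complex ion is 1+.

oxalatotetrakis(triphenylphosphine)ruthenium(III) tricyanotris(pyridine)stannate(II)

Both ions are complex: the cation is named first with the plain metal name, the anion second with the -ate form; each ion's ligands are alphabetised independently.
The complex cation is given as 1+; its ligand charges sum to -2, so Ru = +3.
A 1:1 salt means the anion carries the equal and opposite charge, 1−.
Anion: ligand charges sum to -3; for the ion to be 1−, Sn = +2.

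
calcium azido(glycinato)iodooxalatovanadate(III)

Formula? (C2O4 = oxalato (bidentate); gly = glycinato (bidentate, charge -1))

Ca[V(C2O4)(gly)I(N3)]

Ligands: 1 oxalato (C2O4, -2), 1 iodo (I, -1), 1 azido (N3, -1), 1 glycinato (gly, -1). Ligand charge sum = -5.
Charge balance with calcium (+2) requires 1 complex ion per 1 calcium.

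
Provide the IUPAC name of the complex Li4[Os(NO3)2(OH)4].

lithium tetrahydroxodinitratoosmate(II)

The 4 lithium counter-ions carry a total charge of +4, so each complex ion is 4−.
Ligand charges: 2×nitrato (-1 each), 4×hydroxo (-1 each); total -6. So Os + (-6) = 4−, giving Os = +2.
The complex ion is anionic, so osmium takes the -ate form osmate(II).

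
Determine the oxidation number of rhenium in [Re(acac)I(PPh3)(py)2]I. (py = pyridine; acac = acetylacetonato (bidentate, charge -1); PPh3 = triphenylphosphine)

+3

1 iodide outside the brackets (-1 each) → the complex ion is 1+.
Ligand charges: 2×py neutral; 1×acac = -1; 1×PPh3 neutral; 1×I = -1; sum -2.
Re + (-2) = 1+ ⇒ Re is +3.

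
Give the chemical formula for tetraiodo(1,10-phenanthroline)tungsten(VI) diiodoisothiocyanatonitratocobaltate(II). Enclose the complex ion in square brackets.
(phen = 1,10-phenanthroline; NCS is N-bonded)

[WI4(phen)][CoI2(NCS)(NO3)]

Cation [W…]: ligand charges -4, W(VI) ⇒ ion charge 2+.
Anion [Co…]: ligand charges -4, Co(II) ⇒ ion charge 2−.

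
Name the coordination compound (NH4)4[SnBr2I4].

ammonium dibromotetraiodostannate(II)

The 4 ammonium counter-ions carry a total charge of +4, so each complex ion is 4−.
Ligand charges: 4×iodo (-1 each), 2×bromo (-1 each); total -6. So Sn + (-6) = 4−, giving Sn = +2.
The complex ion is anionic, so tin takes the -ate form stannate(II).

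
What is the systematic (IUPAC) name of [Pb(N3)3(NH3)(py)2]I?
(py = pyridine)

The 1 iodide counter-ion carries a total charge of -1, so each complex ion is 1+.
Ligand charges: 1×ammine (neutral), 3×azido (-1 each), 2×pyridine (neutral); total -3. So Pb + (-3) = 1+, giving Pb = +4.
Ligands are named alphabetically: ammine before azido before pyridine.

amminetriazidobis(pyridine)lead(IV) iodide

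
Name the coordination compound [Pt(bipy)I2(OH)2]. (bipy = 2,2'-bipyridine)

(2,2'-bipyridine)dihydroxodiiodoplatinum(IV)

There is no counter-ion, so the complex is neutral overall.
Ligand charges: 2×iodo (-1 each), 1×2,2'-bipyridine (neutral), 2×hydroxo (-1 each); total -4. So Pt + (-4) = 0, giving Pt = +4.
Ligands are named alphabetically: bipyridine before hydroxo before iodo.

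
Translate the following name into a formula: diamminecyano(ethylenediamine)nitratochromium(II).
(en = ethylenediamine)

Ligands: 1 nitrato (NO3, -1), 1 ethylenediamine (en, neutral), 1 cyano (CN, -1), 2 ammine (NH3, neutral). Ligand charge sum = -2.
With Cr in oxidation state +2, the complex ion is [Cr...].

[Cr(CN)(en)(NH3)2(NO3)]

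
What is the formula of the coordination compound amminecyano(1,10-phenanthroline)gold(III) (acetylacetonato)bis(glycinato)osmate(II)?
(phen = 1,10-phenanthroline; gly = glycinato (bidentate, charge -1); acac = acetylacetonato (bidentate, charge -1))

[Au(CN)(NH3)(phen)][Os(acac)(gly)2]2

Cation [Au…]: ligand charges -1, Au(III) ⇒ ion charge 2+.
Anion [Os…]: ligand charges -3, Os(II) ⇒ ion charge 1−.
One 2+ cation requires 2 of the 1− anion.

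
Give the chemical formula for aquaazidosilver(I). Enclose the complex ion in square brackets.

[Ag(H2O)(N3)]

Ligands: 1 azido (N3, -1), 1 aqua (H2O, neutral). Ligand charge sum = -1.
With Ag in oxidation state +1, the complex ion is [Ag...].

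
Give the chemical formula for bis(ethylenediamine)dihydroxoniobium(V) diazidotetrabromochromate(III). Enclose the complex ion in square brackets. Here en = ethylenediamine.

Cation [Nb…]: ligand charges -2, Nb(V) ⇒ ion charge 3+.
Anion [Cr…]: ligand charges -6, Cr(III) ⇒ ion charge 3−.

[Nb(en)2(OH)2][CrBr4(N3)2]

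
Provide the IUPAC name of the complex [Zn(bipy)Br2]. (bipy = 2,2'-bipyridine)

(2,2'-bipyridine)dibromozinc(II)

There is no counter-ion, so the complex is neutral overall.
Ligand charges: 2×bromo (-1 each), 1×2,2'-bipyridine (neutral); total -2. So Zn + (-2) = 0, giving Zn = +2.
Ligands are named alphabetically: bipyridine before bromo.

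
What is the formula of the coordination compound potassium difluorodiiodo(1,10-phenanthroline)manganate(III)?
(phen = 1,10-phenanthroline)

K[MnF2I2(phen)]

Ligands: 2 fluoro (F, -1), 2 iodo (I, -1), 1 1,10-phenanthroline (phen, neutral). Ligand charge sum = -4.
With Mn in oxidation state +3, the complex ion is [Mn...]^1−.
Charge balance with potassium (+1) requires 1 complex ion per 1 potassium.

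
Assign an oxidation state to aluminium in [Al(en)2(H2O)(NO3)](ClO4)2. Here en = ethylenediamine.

2 perchlorate outside the brackets (-1 each) → the complex ion is 2+.
Ligand charges: 1×NO3 = -1; 2×en neutral; 1×H2O neutral; sum -1.
Al + (-1) = 2+ ⇒ Al is +3.

+3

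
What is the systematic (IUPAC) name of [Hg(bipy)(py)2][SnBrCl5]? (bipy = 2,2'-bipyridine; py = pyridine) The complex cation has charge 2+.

(2,2'-bipyridine)bis(pyridine)mercury(II) bromopentachlorostannate(IV)

Both ions are complex: the cation is named first with the plain metal name, the anion second with the -ate form; each ion's ligands are alphabetised independently.
The complex cation is given as 2+; its ligand charges sum to 0, so Hg = +2.
A 1:1 salt means the anion carries the equal and opposite charge, 2−.
Anion: ligand charges sum to -6; for the ion to be 2−, Sn = +4.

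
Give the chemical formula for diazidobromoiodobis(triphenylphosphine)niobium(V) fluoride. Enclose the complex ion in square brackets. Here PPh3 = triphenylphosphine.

Ligands: 2 azido (N3, -1), 1 bromo (Br, -1), 1 iodo (I, -1), 2 triphenylphosphine (PPh3, neutral). Ligand charge sum = -4.
Charge balance with fluoride (-1) requires 1 complex ion per 1 fluoride.

[NbBrI(N3)2(PPh3)2]F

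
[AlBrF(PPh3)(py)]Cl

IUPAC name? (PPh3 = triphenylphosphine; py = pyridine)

The 1 chloride counter-ion carries a total charge of -1, so each complex ion is 1+.
Ligand charges: 1×bromo (-1 each), 1×triphenylphosphine (neutral), 1×pyridine (neutral), 1×fluoro (-1 each); total -2. So Al + (-2) = 1+, giving Al = +3.
Ligands are named alphabetically: bromo before fluoro before pyridine before triphenylphosphine.

bromofluoro(pyridine)(triphenylphosphine)aluminium(III) chloride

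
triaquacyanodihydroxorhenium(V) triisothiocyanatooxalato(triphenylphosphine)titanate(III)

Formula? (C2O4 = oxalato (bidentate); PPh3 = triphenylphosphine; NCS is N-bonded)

[Re(CN)(H2O)3(OH)2][Ti(C2O4)(NCS)3(PPh3)]

Cation [Re…]: ligand charges -3, Re(V) ⇒ ion charge 2+.
Anion [Ti…]: ligand charges -5, Ti(III) ⇒ ion charge 2−.
One 2+ cation balances one 2− anion.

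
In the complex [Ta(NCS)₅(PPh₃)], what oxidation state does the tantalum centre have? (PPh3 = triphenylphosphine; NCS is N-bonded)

No counter-ion: the bracketed complex is neutral.
Ligand charges: 1×PPh3 neutral; 5×NCS = -5; sum -5.
Ta + (-5) = 0 ⇒ Ta is +5.

+5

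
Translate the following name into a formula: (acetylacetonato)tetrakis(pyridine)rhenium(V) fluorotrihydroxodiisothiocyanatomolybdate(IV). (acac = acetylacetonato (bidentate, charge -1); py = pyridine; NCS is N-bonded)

Cation [Re…]: ligand charges -1, Re(V) ⇒ ion charge 4+.
Anion [Mo…]: ligand charges -6, Mo(IV) ⇒ ion charge 2−.

[Re(acac)(py)4][MoF(NCS)2(OH)3]2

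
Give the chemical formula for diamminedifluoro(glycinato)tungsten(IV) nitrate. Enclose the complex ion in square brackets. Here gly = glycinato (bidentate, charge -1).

[WF2(gly)(NH3)2]NO3

Ligands: 1 glycinato (gly, -1), 2 fluoro (F, -1), 2 ammine (NH3, neutral). Ligand charge sum = -3.
Charge balance with nitrate (-1) requires 1 complex ion per 1 nitrate.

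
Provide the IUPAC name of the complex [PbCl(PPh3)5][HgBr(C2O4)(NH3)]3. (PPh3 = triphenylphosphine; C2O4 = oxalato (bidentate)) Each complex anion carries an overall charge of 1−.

chloropentakis(triphenylphosphine)lead(IV) amminebromooxalatomercurate(II)

The complex anion is given as 1−; its ligand charges sum to -3, so Hg = +2.
With 3 anions per cation, the cation must be 3×1 = 3+.
Cation: ligand charges sum to -1; for the ion to be 3+, Pb = +4.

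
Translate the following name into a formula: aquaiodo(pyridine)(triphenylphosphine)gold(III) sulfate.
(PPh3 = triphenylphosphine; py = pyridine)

Ligands: 1 iodo (I, -1), 1 triphenylphosphine (PPh3, neutral), 1 aqua (H2O, neutral), 1 pyridine (py, neutral). Ligand charge sum = -1.
With Au in oxidation state +3, the complex ion is [Au...]^2+.
Charge balance with sulfate (-2) requires 1 complex ion per 1 sulfate.

[Au(H2O)I(PPh3)(py)]SO4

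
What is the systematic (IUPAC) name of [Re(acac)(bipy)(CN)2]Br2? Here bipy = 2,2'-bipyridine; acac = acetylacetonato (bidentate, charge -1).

The 2 bromide counter-ions carry a total charge of -2, so each complex ion is 2+.
Ligand charges: 2×cyano (-1 each), 1×2,2'-bipyridine (neutral), 1×acetylacetonato (-1 each); total -3. So Re + (-3) = 2+, giving Re = +5.
Ligands are named alphabetically: acetylacetonato before bipyridine before cyano.

(acetylacetonato)(2,2'-bipyridine)dicyanorhenium(V) bromide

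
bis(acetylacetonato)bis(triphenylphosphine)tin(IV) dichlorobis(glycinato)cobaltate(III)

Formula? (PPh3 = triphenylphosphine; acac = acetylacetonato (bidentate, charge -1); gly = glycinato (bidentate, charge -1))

[Sn(acac)2(PPh3)2][CoCl2(gly)2]2

Cation [Sn…]: ligand charges -2, Sn(IV) ⇒ ion charge 2+.
Anion [Co…]: ligand charges -4, Co(III) ⇒ ion charge 1−.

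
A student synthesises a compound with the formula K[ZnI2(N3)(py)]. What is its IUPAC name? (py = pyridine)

The 1 potassium counter-ion carries a total charge of +1, so each complex ion is 1−.
Ligand charges: 2×iodo (-1 each), 1×pyridine (neutral), 1×azido (-1 each); total -3. So Zn + (-3) = 1−, giving Zn = +2.
Ligands are named alphabetically: azido before iodo before pyridine.
The complex ion is anionic, so zinc takes the -ate form zincate(II).

potassium azidodiiodo(pyridine)zincate(II)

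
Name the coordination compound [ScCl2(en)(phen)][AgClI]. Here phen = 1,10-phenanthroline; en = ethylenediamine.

dichloro(ethylenediamine)(1,10-phenanthroline)scandium(III) chloroiodoargentate(I)

Scandium is always +3 in its complexes; the cation's ligand charges sum to -2, so the complex cation is 1+.
A 1:1 salt means the anion carries the equal and opposite charge, 1−.
Anion: ligand charges sum to -2; for the ion to be 1−, Ag = +1.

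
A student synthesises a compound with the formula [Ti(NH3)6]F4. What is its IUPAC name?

hexaamminetitanium(IV) fluoride

The 4 fluoride counter-ions carry a total charge of -4, so each complex ion is 4+.
Ligand charges: 6×ammine (neutral); total 0. So Ti + (0) = 4+, giving Ti = +4.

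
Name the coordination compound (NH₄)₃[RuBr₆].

ammonium hexabromoruthenate(III)

The 3 ammonium counter-ions carry a total charge of +3, so each complex ion is 3−.
Ligand charges: 6×bromo (-1 each); total -6. So Ru + (-6) = 3−, giving Ru = +3.
The complex ion is anionic, so ruthenium takes the -ate form ruthenate(III).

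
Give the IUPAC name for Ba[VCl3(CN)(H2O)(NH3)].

The 1 barium counter-ion carries a total charge of +2, so each complex ion is 2−.
Ligand charges: 1×ammine (neutral), 3×chloro (-1 each), 1×cyano (-1 each), 1×aqua (neutral); total -4. So V + (-4) = 2−, giving V = +2.
Ligands are named alphabetically: ammine before aqua before chloro before cyano.
The complex ion is anionic, so vanadium takes the -ate form vanadate(II).

barium ammineaquatrichlorocyanovanadate(II)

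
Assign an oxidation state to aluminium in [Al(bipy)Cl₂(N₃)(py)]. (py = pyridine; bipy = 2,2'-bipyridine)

+3

No counter-ion: the bracketed complex is neutral.
Ligand charges: 2×Cl = -2; 1×N3 = -1; 1×py neutral; 1×bipy neutral; sum -3.
Al + (-3) = 0 ⇒ Al is +3.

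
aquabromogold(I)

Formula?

[AuBr(H2O)]

Ligands: 1 aqua (H2O, neutral), 1 bromo (Br, -1). Ligand charge sum = -1.
With Au in oxidation state +1, the complex ion is [Au...].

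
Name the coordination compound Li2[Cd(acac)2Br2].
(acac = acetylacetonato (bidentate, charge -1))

The 2 lithium counter-ions carry a total charge of +2, so each complex ion is 2−.
Ligand charges: 2×bromo (-1 each), 2×acetylacetonato (-1 each); total -4. So Cd + (-4) = 2−, giving Cd = +2.
The complex ion is anionic, so cadmium takes the -ate form cadmate(II).

lithium bis(acetylacetonato)dibromocadmate(II)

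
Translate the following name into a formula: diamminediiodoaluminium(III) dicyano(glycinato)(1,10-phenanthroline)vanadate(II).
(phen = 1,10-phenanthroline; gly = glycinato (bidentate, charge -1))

Cation [Al…]: ligand charges -2, Al(III) ⇒ ion charge 1+.
Anion [V…]: ligand charges -3, V(II) ⇒ ion charge 1−.
One 1+ cation balances one 1− anion.

[AlI2(NH3)2][V(CN)2(gly)(phen)]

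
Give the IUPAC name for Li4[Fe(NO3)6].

lithium hexanitratoferrate(II)

The 4 lithium counter-ions carry a total charge of +4, so each complex ion is 4−.
Ligand charges: 6×nitrato (-1 each); total -6. So Fe + (-6) = 4−, giving Fe = +2.
The complex ion is anionic, so iron takes the -ate form ferrate(II).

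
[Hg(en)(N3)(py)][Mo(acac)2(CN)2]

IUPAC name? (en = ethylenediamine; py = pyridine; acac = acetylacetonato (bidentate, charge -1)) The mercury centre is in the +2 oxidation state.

azido(ethylenediamine)(pyridine)mercury(II) bis(acetylacetonato)dicyanomolybdate(III)

Hg is given as +2; the cation's ligand charges sum to -1, so the complex cation is 1+.
A 1:1 salt means the anion carries the equal and opposite charge, 1−.
Anion: ligand charges sum to -4; for the ion to be 1−, Mo = +3.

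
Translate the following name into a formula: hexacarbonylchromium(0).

[Cr(CO)6]

Ligands: 6 carbonyl (CO, neutral). Ligand charge sum = 0.
With Cr in oxidation state 0, the complex ion is [Cr...].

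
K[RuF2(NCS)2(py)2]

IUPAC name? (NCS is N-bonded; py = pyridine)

The 1 potassium counter-ion carries a total charge of +1, so each complex ion is 1−.
Ligand charges: 2×fluoro (-1 each), 2×isothiocyanato (-1 each), 2×pyridine (neutral); total -4. So Ru + (-4) = 1−, giving Ru = +3.
The complex ion is anionic, so ruthenium takes the -ate form ruthenate(III).

potassium difluorodiisothiocyanatobis(pyridine)ruthenate(III)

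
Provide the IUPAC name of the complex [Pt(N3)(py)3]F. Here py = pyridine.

azidotris(pyridine)platinum(II) fluoride

The 1 fluoride counter-ion carries a total charge of -1, so each complex ion is 1+.
Ligand charges: 3×pyridine (neutral), 1×azido (-1 each); total -1. So Pt + (-1) = 1+, giving Pt = +2.
Ligands are named alphabetically: azido before pyridine.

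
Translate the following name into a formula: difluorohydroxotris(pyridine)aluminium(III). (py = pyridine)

[AlF2(OH)(py)3]

Ligands: 1 hydroxo (OH, -1), 2 fluoro (F, -1), 3 pyridine (py, neutral). Ligand charge sum = -3.
With Al in oxidation state +3, the complex ion is [Al...].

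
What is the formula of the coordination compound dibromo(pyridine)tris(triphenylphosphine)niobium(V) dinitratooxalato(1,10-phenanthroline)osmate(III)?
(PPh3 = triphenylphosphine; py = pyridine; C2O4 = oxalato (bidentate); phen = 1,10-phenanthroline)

[NbBr2(PPh3)3(py)][Os(C2O4)(NO3)2(phen)]3

Cation [Nb…]: ligand charges -2, Nb(V) ⇒ ion charge 3+.
Anion [Os…]: ligand charges -4, Os(III) ⇒ ion charge 1−.
One 3+ cation requires 3 of the 1− anion.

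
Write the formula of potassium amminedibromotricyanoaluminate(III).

K2[AlBr2(CN)3(NH3)]

Ligands: 1 ammine (NH3, neutral), 3 cyano (CN, -1), 2 bromo (Br, -1). Ligand charge sum = -5.
Charge balance with potassium (+1) requires 1 complex ion per 2 potassium.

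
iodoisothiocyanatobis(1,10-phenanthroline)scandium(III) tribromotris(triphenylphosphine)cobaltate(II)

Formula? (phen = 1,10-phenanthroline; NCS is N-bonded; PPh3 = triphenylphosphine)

Cation [Sc…]: ligand charges -2, Sc(III) ⇒ ion charge 1+.
Anion [Co…]: ligand charges -3, Co(II) ⇒ ion charge 1−.
One 1+ cation balances one 1− anion.

[ScI(NCS)(phen)2][CoBr3(PPh3)3]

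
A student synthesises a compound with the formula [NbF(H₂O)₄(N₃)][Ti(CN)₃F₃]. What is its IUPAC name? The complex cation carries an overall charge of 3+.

Both ions are complex: the cation is named first with the plain metal name, the anion second with the -ate form; each ion's ligands are alphabetised independently.
The complex cation is given as 3+; its ligand charges sum to -2, so Nb = +5.
A 1:1 salt means the anion carries the equal and opposite charge, 3−.
Anion: ligand charges sum to -6; for the ion to be 3−, Ti = +3.

tetraaquaazidofluoroniobium(V) tricyanotrifluorotitanate(III)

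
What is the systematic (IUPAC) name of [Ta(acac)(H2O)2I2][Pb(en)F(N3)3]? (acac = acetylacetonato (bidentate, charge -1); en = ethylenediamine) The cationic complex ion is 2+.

(acetylacetonato)diaquadiiodotantalum(V) triazido(ethylenediamine)fluoroplumbate(II)

The complex cation is given as 2+; its ligand charges sum to -3, so Ta = +5.
A 1:1 salt means the anion carries the equal and opposite charge, 2−.
Anion: ligand charges sum to -4; for the ion to be 2−, Pb = +2.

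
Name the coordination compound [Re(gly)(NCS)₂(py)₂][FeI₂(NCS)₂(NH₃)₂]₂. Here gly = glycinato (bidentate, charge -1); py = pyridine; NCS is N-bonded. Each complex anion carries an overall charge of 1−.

(glycinato)diisothiocyanatobis(pyridine)rhenium(V) diamminediiododiisothiocyanatoferrate(III)

The complex anion is given as 1−; its ligand charges sum to -4, so Fe = +3.
With 2 anions per cation, the cation must be 2×1 = 2+.
Cation: ligand charges sum to -3; for the ion to be 2+, Re = +5.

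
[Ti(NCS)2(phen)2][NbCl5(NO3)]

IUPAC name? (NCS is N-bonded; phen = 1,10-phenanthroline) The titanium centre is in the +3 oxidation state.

Both ions are complex: the cation is named first with the plain metal name, the anion second with the -ate form; each ion's ligands are alphabetised independently.
Ti is given as +3; the cation's ligand charges sum to -2, so the complex cation is 1+.
A 1:1 salt means the anion carries the equal and opposite charge, 1−.
Anion: ligand charges sum to -6; for the ion to be 1−, Nb = +5.

diisothiocyanatobis(1,10-phenanthroline)titanium(III) pentachloronitratoniobate(V)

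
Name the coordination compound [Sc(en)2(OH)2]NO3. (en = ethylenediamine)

bis(ethylenediamine)dihydroxoscandium(III) nitrate

The 1 nitrate counter-ion carries a total charge of -1, so each complex ion is 1+.
Ligand charges: 2×ethylenediamine (neutral), 2×hydroxo (-1 each); total -2. So Sc + (-2) = 1+, giving Sc = +3.
Ligands are named alphabetically: ethylenediamine before hydroxo.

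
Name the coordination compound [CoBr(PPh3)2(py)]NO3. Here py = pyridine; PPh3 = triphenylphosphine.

The 1 nitrate counter-ion carries a total charge of -1, so each complex ion is 1+.
Ligand charges: 1×pyridine (neutral), 1×bromo (-1 each), 2×triphenylphosphine (neutral); total -1. So Co + (-1) = 1+, giving Co = +2.
Ligands are named alphabetically: bromo before pyridine before triphenylphosphine.

bromo(pyridine)bis(triphenylphosphine)cobalt(II) nitrate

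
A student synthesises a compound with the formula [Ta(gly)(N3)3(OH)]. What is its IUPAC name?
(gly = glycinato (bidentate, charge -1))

There is no counter-ion, so the complex is neutral overall.
Ligand charges: 1×hydroxo (-1 each), 3×azido (-1 each), 1×glycinato (-1 each); total -5. So Ta + (-5) = 0, giving Ta = +5.
Ligands are named alphabetically: azido before glycinato before hydroxo.

triazido(glycinato)hydroxotantalum(V)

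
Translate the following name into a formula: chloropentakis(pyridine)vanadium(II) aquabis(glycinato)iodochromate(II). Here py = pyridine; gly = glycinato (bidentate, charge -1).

[VCl(py)5][Cr(gly)2(H2O)I]

Cation [V…]: ligand charges -1, V(II) ⇒ ion charge 1+.
Anion [Cr…]: ligand charges -3, Cr(II) ⇒ ion charge 1−.
One 1+ cation balances one 1− anion.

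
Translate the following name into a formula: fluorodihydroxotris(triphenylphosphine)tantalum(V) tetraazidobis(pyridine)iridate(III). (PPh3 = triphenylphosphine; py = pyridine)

[TaF(OH)2(PPh3)3][Ir(N3)4(py)2]2

Cation [Ta…]: ligand charges -3, Ta(V) ⇒ ion charge 2+.
Anion [Ir…]: ligand charges -4, Ir(III) ⇒ ion charge 1−.
One 2+ cation requires 2 of the 1− anion.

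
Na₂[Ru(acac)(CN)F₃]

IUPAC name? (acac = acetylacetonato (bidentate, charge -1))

sodium (acetylacetonato)cyanotrifluororuthenate(III)

The 2 sodium counter-ions carry a total charge of +2, so each complex ion is 2−.
Ligand charges: 3×fluoro (-1 each), 1×cyano (-1 each), 1×acetylacetonato (-1 each); total -5. So Ru + (-5) = 2−, giving Ru = +3.
The complex ion is anionic, so ruthenium takes the -ate form ruthenate(III).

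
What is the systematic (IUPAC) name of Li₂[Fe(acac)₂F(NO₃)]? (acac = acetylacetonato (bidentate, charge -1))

The 2 lithium counter-ions carry a total charge of +2, so each complex ion is 2−.
Ligand charges: 2×acetylacetonato (-1 each), 1×fluoro (-1 each), 1×nitrato (-1 each); total -4. So Fe + (-4) = 2−, giving Fe = +2.
The complex ion is anionic, so iron takes the -ate form ferrate(II).

lithium bis(acetylacetonato)fluoronitratoferrate(II)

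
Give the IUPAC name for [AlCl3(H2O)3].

triaquatrichloroaluminium(III)

There is no counter-ion, so the complex is neutral overall.
Ligand charges: 3×chloro (-1 each), 3×aqua (neutral); total -3. So Al + (-3) = 0, giving Al = +3.
Ligands are named alphabetically: aqua before chloro.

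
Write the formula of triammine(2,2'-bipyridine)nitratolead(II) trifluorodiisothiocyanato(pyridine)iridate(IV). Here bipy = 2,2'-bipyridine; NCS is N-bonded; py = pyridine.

Cation [Pb…]: ligand charges -1, Pb(II) ⇒ ion charge 1+.
Anion [Ir…]: ligand charges -5, Ir(IV) ⇒ ion charge 1−.
One 1+ cation balances one 1− anion.

[Pb(bipy)(NH3)3(NO3)][IrF3(NCS)2(py)]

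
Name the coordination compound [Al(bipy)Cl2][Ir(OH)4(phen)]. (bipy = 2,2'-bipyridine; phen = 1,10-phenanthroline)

(2,2'-bipyridine)dichloroaluminium(III) tetrahydroxo(1,10-phenanthroline)iridate(III)

Aluminium is always +3 in its complexes; the cation's ligand charges sum to -2, so the complex cation is 1+.
A 1:1 salt means the anion carries the equal and opposite charge, 1−.
Anion: ligand charges sum to -4; for the ion to be 1−, Ir = +3.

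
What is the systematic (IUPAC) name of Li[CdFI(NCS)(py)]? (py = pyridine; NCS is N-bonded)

lithium fluoroiodoisothiocyanato(pyridine)cadmate(II)

The 1 lithium counter-ion carries a total charge of +1, so each complex ion is 1−.
Ligand charges: 1×iodo (-1 each), 1×pyridine (neutral), 1×isothiocyanato (-1 each), 1×fluoro (-1 each); total -3. So Cd + (-3) = 1−, giving Cd = +2.
The complex ion is anionic, so cadmium takes the -ate form cadmate(II).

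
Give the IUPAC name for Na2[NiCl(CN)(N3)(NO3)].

The 2 sodium counter-ions carry a total charge of +2, so each complex ion is 2−.
Ligand charges: 1×chloro (-1 each), 1×nitrato (-1 each), 1×azido (-1 each), 1×cyano (-1 each); total -4. So Ni + (-4) = 2−, giving Ni = +2.
The complex ion is anionic, so nickel takes the -ate form nickelate(II).

sodium azidochlorocyanonitratonickelate(II)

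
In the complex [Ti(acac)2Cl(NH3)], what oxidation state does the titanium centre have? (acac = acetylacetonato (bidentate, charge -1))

No counter-ion: the bracketed complex is neutral.
Ligand charges: 1×NH3 neutral; 1×Cl = -1; 2×acac = -2; sum -3.
Ti + (-3) = 0 ⇒ Ti is +3.

+3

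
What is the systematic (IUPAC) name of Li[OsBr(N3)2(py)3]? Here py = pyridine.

The 1 lithium counter-ion carries a total charge of +1, so each complex ion is 1−.
Ligand charges: 2×azido (-1 each), 3×pyridine (neutral), 1×bromo (-1 each); total -3. So Os + (-3) = 1−, giving Os = +2.
The complex ion is anionic, so osmium takes the -ate form osmate(II).

lithium diazidobromotris(pyridine)osmate(II)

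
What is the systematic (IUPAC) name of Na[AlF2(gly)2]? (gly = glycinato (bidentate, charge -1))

The 1 sodium counter-ion carries a total charge of +1, so each complex ion is 1−.
Ligand charges: 2×glycinato (-1 each), 2×fluoro (-1 each); total -4. So Al + (-4) = 1−, giving Al = +3.
Ligands are named alphabetically: fluoro before glycinato.
The complex ion is anionic, so aluminium takes the -ate form aluminate(III).

sodium difluorobis(glycinato)aluminate(III)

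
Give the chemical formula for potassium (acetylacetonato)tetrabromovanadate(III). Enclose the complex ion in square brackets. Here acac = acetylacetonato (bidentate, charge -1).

Ligands: 1 acetylacetonato (acac, -1), 4 bromo (Br, -1). Ligand charge sum = -5.
With V in oxidation state +3, the complex ion is [V...]^2−.
Charge balance with potassium (+1) requires 1 complex ion per 2 potassium.

K2[V(acac)Br4]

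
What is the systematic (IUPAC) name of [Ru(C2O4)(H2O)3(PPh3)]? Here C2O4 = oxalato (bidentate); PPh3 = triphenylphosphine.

triaquaoxalato(triphenylphosphine)ruthenium(II)

There is no counter-ion, so the complex is neutral overall.
Ligand charges: 1×oxalato (-2 each), 1×triphenylphosphine (neutral), 3×aqua (neutral); total -2. So Ru + (-2) = 0, giving Ru = +2.
Ligands are named alphabetically: aqua before oxalato before triphenylphosphine.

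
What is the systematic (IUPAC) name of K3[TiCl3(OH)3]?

The 3 potassium counter-ions carry a total charge of +3, so each complex ion is 3−.
Ligand charges: 3×chloro (-1 each), 3×hydroxo (-1 each); total -6. So Ti + (-6) = 3−, giving Ti = +3.
The complex ion is anionic, so titanium takes the -ate form titanate(III).

potassium trichlorotrihydroxotitanate(III)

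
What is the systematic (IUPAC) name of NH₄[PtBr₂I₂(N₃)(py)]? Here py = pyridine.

ammonium azidodibromodiiodo(pyridine)platinate(IV)

The 1 ammonium counter-ion carries a total charge of +1, so each complex ion is 1−.
Ligand charges: 2×bromo (-1 each), 2×iodo (-1 each), 1×pyridine (neutral), 1×azido (-1 each); total -5. So Pt + (-5) = 1−, giving Pt = +4.
The complex ion is anionic, so platinum takes the -ate form platinate(IV).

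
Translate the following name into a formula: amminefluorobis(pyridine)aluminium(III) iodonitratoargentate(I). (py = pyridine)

Cation [Al…]: ligand charges -1, Al(III) ⇒ ion charge 2+.
Anion [Ag…]: ligand charges -2, Ag(I) ⇒ ion charge 1−.

[AlF(NH3)(py)2][AgI(NO3)]2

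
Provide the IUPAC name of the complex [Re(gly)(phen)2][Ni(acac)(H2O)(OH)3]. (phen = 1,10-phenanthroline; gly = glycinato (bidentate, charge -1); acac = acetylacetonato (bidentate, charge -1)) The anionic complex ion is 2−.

(glycinato)bis(1,10-phenanthroline)rhenium(III) (acetylacetonato)aquatrihydroxonickelate(II)

The complex anion is given as 2−; its ligand charges sum to -4, so Ni = +2.
A 1:1 salt means the cation carries the equal and opposite charge, 2+.
Cation: ligand charges sum to -1; for the ion to be 2+, Re = +3.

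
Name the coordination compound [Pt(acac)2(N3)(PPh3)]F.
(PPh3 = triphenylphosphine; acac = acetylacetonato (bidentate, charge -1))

The 1 fluoride counter-ion carries a total charge of -1, so each complex ion is 1+.
Ligand charges: 1×triphenylphosphine (neutral), 2×acetylacetonato (-1 each), 1×azido (-1 each); total -3. So Pt + (-3) = 1+, giving Pt = +4.
Ligands are named alphabetically: acetylacetonato before azido before triphenylphosphine.

bis(acetylacetonato)azido(triphenylphosphine)platinum(IV) fluoride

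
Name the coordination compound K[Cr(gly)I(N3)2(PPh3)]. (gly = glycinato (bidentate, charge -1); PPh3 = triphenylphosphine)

The 1 potassium counter-ion carries a total charge of +1, so each complex ion is 1−.
Ligand charges: 1×glycinato (-1 each), 1×triphenylphosphine (neutral), 2×azido (-1 each), 1×iodo (-1 each); total -4. So Cr + (-4) = 1−, giving Cr = +3.
Ligands are named alphabetically: azido before glycinato before iodo before triphenylphosphine.
The complex ion is anionic, so chromium takes the -ate form chromate(III).

potassium diazido(glycinato)iodo(triphenylphosphine)chromate(III)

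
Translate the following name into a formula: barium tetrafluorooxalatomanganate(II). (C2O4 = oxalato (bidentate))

Ba2[Mn(C2O4)F4]

Ligands: 4 fluoro (F, -1), 1 oxalato (C2O4, -2). Ligand charge sum = -6.
With Mn in oxidation state +2, the complex ion is [Mn...]^4−.
Charge balance with barium (+2) requires 1 complex ion per 2 barium.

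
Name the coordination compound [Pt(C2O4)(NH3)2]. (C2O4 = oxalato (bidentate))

diammineoxalatoplatinum(II)

There is no counter-ion, so the complex is neutral overall.
Ligand charges: 1×oxalato (-2 each), 2×ammine (neutral); total -2. So Pt + (-2) = 0, giving Pt = +2.
Ligands are named alphabetically: ammine before oxalato.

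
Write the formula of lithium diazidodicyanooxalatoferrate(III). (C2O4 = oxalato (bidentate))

Li3[Fe(C2O4)(CN)2(N3)2]

Ligands: 2 azido (N3, -1), 2 cyano (CN, -1), 1 oxalato (C2O4, -2). Ligand charge sum = -6.
With Fe in oxidation state +3, the complex ion is [Fe...]^3−.
Charge balance with lithium (+1) requires 1 complex ion per 3 lithium.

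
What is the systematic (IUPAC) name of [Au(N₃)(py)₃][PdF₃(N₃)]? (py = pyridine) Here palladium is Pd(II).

azidotris(pyridine)gold(III) azidotrifluoropalladate(II)

Pd is given as +2; the anion's ligand charges sum to -4, so the complex anion is 2−.
A 1:1 salt means the cation carries the equal and opposite charge, 2+.
Cation: ligand charges sum to -1; for the ion to be 2+, Au = +3.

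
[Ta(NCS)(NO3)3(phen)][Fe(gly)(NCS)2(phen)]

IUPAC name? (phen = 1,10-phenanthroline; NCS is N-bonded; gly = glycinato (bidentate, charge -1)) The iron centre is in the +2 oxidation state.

Fe is given as +2; the anion's ligand charges sum to -3, so the complex anion is 1−.
A 1:1 salt means the cation carries the equal and opposite charge, 1+.
Cation: ligand charges sum to -4; for the ion to be 1+, Ta = +5.

isothiocyanatotrinitrato(1,10-phenanthroline)tantalum(V) (glycinato)diisothiocyanato(1,10-phenanthroline)ferrate(II)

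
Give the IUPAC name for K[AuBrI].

The 1 potassium counter-ion carries a total charge of +1, so each complex ion is 1−.
Ligand charges: 1×iodo (-1 each), 1×bromo (-1 each); total -2. So Au + (-2) = 1−, giving Au = +1.
The complex ion is anionic, so gold takes the -ate form aurate(I).

potassium bromoiodoaurate(I)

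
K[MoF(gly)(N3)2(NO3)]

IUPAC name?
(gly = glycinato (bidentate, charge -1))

The 1 potassium counter-ion carries a total charge of +1, so each complex ion is 1−.
Ligand charges: 1×glycinato (-1 each), 1×nitrato (-1 each), 2×azido (-1 each), 1×fluoro (-1 each); total -5. So Mo + (-5) = 1−, giving Mo = +4.
Ligands are named alphabetically: azido before fluoro before glycinato before nitrato.
The complex ion is anionic, so molybdenum takes the -ate form molybdate(IV).

potassium diazidofluoro(glycinato)nitratomolybdate(IV)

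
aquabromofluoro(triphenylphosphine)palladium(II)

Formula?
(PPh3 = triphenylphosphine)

Ligands: 1 fluoro (F, -1), 1 triphenylphosphine (PPh3, neutral), 1 bromo (Br, -1), 1 aqua (H2O, neutral). Ligand charge sum = -2.
With Pd in oxidation state +2, the complex ion is [Pd...].

[PdBrF(H2O)(PPh3)]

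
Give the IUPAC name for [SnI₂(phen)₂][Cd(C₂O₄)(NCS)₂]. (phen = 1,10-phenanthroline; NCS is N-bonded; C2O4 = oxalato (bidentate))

Both ions are complex: the cation is named first with the plain metal name, the anion second with the -ate form; each ion's ligands are alphabetised independently.
Cadmium is always +2 in its complexes; the anion's ligand charges sum to -4, so the complex anion is 2−.
A 1:1 salt means the cation carries the equal and opposite charge, 2+.
Cation: ligand charges sum to -2; for the ion to be 2+, Sn = +4.

diiodobis(1,10-phenanthroline)tin(IV) diisothiocyanatooxalatocadmate(II)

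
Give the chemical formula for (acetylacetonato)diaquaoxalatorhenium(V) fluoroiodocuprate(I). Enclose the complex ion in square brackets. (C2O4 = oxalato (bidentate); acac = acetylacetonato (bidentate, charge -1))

Cation [Re…]: ligand charges -3, Re(V) ⇒ ion charge 2+.
Anion [Cu…]: ligand charges -2, Cu(I) ⇒ ion charge 1−.
One 2+ cation requires 2 of the 1− anion.

[Re(acac)(C2O4)(H2O)2][CuFI]2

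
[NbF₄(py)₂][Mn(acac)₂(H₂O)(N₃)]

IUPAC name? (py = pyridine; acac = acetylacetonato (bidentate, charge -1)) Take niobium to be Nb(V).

tetrafluorobis(pyridine)niobium(V) bis(acetylacetonato)aquaazidomanganate(II)

Nb is given as +5; the cation's ligand charges sum to -4, so the complex cation is 1+.
A 1:1 salt means the anion carries the equal and opposite charge, 1−.
Anion: ligand charges sum to -3; for the ion to be 1−, Mn = +2.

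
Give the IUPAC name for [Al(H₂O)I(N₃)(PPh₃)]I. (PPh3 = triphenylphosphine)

aquaazidoiodo(triphenylphosphine)aluminium(III) iodide

The 1 iodide counter-ion carries a total charge of -1, so each complex ion is 1+.
Ligand charges: 1×azido (-1 each), 1×iodo (-1 each), 1×aqua (neutral), 1×triphenylphosphine (neutral); total -2. So Al + (-2) = 1+, giving Al = +3.
Ligands are named alphabetically: aqua before azido before iodo before triphenylphosphine.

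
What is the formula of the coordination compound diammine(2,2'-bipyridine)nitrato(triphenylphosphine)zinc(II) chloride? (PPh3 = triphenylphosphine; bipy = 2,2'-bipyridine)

[Zn(bipy)(NH3)2(NO3)(PPh3)]Cl

Ligands: 1 triphenylphosphine (PPh3, neutral), 2 ammine (NH3, neutral), 1 nitrato (NO3, -1), 1 2,2'-bipyridine (bipy, neutral). Ligand charge sum = -1.
Charge balance with chloride (-1) requires 1 complex ion per 1 chloride.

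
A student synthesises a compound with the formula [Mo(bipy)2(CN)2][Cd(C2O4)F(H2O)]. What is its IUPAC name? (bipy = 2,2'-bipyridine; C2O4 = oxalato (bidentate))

bis(2,2'-bipyridine)dicyanomolybdenum(III) aquafluorooxalatocadmate(II)

Cadmium is always +2 in its complexes; the anion's ligand charges sum to -3, so the complex anion is 1−.
A 1:1 salt means the cation carries the equal and opposite charge, 1+.
Cation: ligand charges sum to -2; for the ion to be 1+, Mo = +3.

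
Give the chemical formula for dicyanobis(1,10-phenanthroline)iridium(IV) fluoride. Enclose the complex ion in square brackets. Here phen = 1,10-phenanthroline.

[Ir(CN)2(phen)2]F2

Ligands: 2 cyano (CN, -1), 2 1,10-phenanthroline (phen, neutral). Ligand charge sum = -2.
Charge balance with fluoride (-1) requires 1 complex ion per 2 fluoride.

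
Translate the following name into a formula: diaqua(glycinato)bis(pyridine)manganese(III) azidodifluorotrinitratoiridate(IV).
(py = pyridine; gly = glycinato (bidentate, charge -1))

Cation [Mn…]: ligand charges -1, Mn(III) ⇒ ion charge 2+.
Anion [Ir…]: ligand charges -6, Ir(IV) ⇒ ion charge 2−.
One 2+ cation balances one 2− anion.

[Mn(gly)(H2O)2(py)2][IrF2(N3)(NO3)3]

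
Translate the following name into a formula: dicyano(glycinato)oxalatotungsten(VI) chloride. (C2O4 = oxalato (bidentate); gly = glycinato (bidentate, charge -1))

Ligands: 1 oxalato (C2O4, -2), 1 glycinato (gly, -1), 2 cyano (CN, -1). Ligand charge sum = -5.
With W in oxidation state +6, the complex ion is [W...]^1+.
Charge balance with chloride (-1) requires 1 complex ion per 1 chloride.

[W(C2O4)(CN)2(gly)]Cl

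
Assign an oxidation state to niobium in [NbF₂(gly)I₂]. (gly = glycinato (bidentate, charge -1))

No counter-ion: the bracketed complex is neutral.
Ligand charges: 1×gly = -1; 2×I = -2; 2×F = -2; sum -5.
Nb + (-5) = 0 ⇒ Nb is +5.

+5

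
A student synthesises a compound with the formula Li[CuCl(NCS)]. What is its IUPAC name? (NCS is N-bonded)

lithium chloroisothiocyanatocuprate(I)

The 1 lithium counter-ion carries a total charge of +1, so each complex ion is 1−.
Ligand charges: 1×chloro (-1 each), 1×isothiocyanato (-1 each); total -2. So Cu + (-2) = 1−, giving Cu = +1.
The complex ion is anionic, so copper takes the -ate form cuprate(I).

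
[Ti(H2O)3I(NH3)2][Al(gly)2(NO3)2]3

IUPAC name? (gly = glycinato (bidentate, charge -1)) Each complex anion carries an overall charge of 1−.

The complex anion is given as 1−; its ligand charges sum to -4, so Al = +3.
With 3 anions per cation, the cation must be 3×1 = 3+.
Cation: ligand charges sum to -1; for the ion to be 3+, Ti = +4.

diamminetriaquaiodotitanium(IV) bis(glycinato)dinitratoaluminate(III)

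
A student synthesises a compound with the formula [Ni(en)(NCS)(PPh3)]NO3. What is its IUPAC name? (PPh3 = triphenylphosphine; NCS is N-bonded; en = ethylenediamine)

(ethylenediamine)isothiocyanato(triphenylphosphine)nickel(II) nitrate

The 1 nitrate counter-ion carries a total charge of -1, so each complex ion is 1+.
Ligand charges: 1×triphenylphosphine (neutral), 1×isothiocyanato (-1 each), 1×ethylenediamine (neutral); total -1. So Ni + (-1) = 1+, giving Ni = +2.
Ligands are named alphabetically: ethylenediamine before isothiocyanato before triphenylphosphine.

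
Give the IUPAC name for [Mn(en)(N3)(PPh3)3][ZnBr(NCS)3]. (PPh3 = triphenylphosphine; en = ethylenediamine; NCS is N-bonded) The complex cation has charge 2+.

azido(ethylenediamine)tris(triphenylphosphine)manganese(III) bromotriisothiocyanatozincate(II)

The complex cation is given as 2+; its ligand charges sum to -1, so Mn = +3.
A 1:1 salt means the anion carries the equal and opposite charge, 2−.
Anion: ligand charges sum to -4; for the ion to be 2−, Zn = +2.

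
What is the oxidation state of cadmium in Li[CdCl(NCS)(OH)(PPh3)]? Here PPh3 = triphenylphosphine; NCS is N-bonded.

+2

1 lithium outside the brackets (+1 each) → the complex ion is 1−.
Ligand charges: 1×PPh3 neutral; 1×NCS = -1; 1×Cl = -1; 1×OH = -1; sum -3.
Cd + (-3) = 1− ⇒ Cd is +2.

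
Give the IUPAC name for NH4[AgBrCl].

The 1 ammonium counter-ion carries a total charge of +1, so each complex ion is 1−.
Ligand charges: 1×bromo (-1 each), 1×chloro (-1 each); total -2. So Ag + (-2) = 1−, giving Ag = +1.
The complex ion is anionic, so silver takes the -ate form argentate(I).

ammonium bromochloroargentate(I)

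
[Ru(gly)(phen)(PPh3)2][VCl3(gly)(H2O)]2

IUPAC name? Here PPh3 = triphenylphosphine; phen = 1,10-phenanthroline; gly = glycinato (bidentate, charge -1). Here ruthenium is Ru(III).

(glycinato)(1,10-phenanthroline)bis(triphenylphosphine)ruthenium(III) aquatrichloro(glycinato)vanadate(III)

Both ions are complex: the cation is named first with the plain metal name, the anion second with the -ate form; each ion's ligands are alphabetised independently.
Ru is given as +3; the cation's ligand charges sum to -1, so the complex cation is 2+.
With 2 anions per cation, each anion must be 2/2 = 1−.
Anion: ligand charges sum to -4; for the ion to be 1−, V = +3.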